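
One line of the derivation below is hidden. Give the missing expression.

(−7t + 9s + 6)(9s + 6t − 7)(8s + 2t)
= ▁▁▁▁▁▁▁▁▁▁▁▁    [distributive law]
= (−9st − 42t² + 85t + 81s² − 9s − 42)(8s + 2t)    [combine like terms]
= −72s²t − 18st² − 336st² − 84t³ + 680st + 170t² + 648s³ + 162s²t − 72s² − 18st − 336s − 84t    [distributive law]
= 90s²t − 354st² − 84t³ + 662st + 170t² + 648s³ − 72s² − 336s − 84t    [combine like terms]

After distributive law, the bracketed line is:

(−63st − 42t² + 49t + 81s² + 54st − 63s + 54s + 36t − 42)(8s + 2t)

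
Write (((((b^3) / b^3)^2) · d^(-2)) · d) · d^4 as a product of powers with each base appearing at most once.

d^3

(((((b^3) / b^3)^2) · d^(-2)) · d) · d^4
= (((((b^3)^2) / ((b^3)^2)) · d^(-2)) · d) · d^4    [power of a quotient]
= ((((b^6) / ((b^3)^2)) · d^(-2)) · d) · d^4    [power of a power]
= (((b^6 / b^6) · d^(-2)) · d) · d^4    [power of a power]
= ((b^0 · d^(-2)) · d) · d^4    [quotient of powers]
= d^3    [product of powers]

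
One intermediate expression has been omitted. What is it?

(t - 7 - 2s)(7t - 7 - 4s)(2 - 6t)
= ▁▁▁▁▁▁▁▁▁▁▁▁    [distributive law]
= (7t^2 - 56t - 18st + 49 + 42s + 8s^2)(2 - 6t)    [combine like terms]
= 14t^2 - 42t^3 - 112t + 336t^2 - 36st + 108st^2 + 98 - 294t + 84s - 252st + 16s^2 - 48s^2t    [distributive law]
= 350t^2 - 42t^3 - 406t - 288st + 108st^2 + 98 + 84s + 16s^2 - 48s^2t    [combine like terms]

Applying distributive law to the line above:

(7t^2 - 7t - 4st - 49t + 49 + 28s - 14st + 14s + 8s^2)(2 - 6t)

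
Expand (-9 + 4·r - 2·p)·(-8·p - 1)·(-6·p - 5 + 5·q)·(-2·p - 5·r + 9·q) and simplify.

1048·p^3 + 2252·p^2·r - 5456·p^2·q + 848·p^2 + 2080·p·r - 3906·p·q - 154·p·q·r + 3330·p·q^2 + 90·p + 225·r - 405·q - 45·q·r + 405·q^2 + 96·p^3·r - 960·p^2·r^2 + 1648·p^2·q·r - 920·p·r^2 + 800·p·q·r^2 - 1440·p·q^2·r - 100·r^2 + 100·q·r^2 - 180·q^2·r + 192·p^4 - 1024·p^3·q + 720·p^2·q^2

(-9 + 4·r - 2·p)·(-8·p - 1)·(-6·p - 5 + 5·q)·(-2·p - 5·r + 9·q)
= (72·p + 9 - 32·p·r - 4·r + 16·p^2 + 2·p)·(-6·p - 5 + 5·q)·(-2·p - 5·r + 9·q)    [distributive law]
= (74·p + 9 - 32·p·r - 4·r + 16·p^2)·(-6·p - 5 + 5·q)·(-2·p - 5·r + 9·q)    [combine like terms]
= (-444·p^2 - 370·p + 370·p·q - 54·p - 45 + 45·q + 192·p^2·r + 160·p·r - 160·p·q·r + 24·p·r + 20·r - 20·q·r - 96·p^3 - 80·p^2 + 80·p^2·q)·(-2·p - 5·r + 9·q)    [distributive law]
= (-524·p^2 - 424·p + 370·p·q - 45 + 45·q + 192·p^2·r + 184·p·r - 160·p·q·r + 20·r - 20·q·r - 96·p^3 + 80·p^2·q)·(-2·p - 5·r + 9·q)    [combine like terms]
= 1048·p^3 + 2620·p^2·r - 4716·p^2·q + 848·p^2 + 2120·p·r - 3816·p·q - 740·p^2·q - 1850·p·q·r + 3330·p·q^2 + 90·p + 225·r - 405·q - 90·p·q - 225·q·r + 405·q^2 - 384·p^3·r - 960·p^2·r^2 + 1728·p^2·q·r - 368·p^2·r - 920·p·r^2 + 1656·p·q·r + 320·p^2·q·r + 800·p·q·r^2 - 1440·p·q^2·r - 40·p·r - 100·r^2 + 180·q·r + 40·p·q·r + 100·q·r^2 - 180·q^2·r + 192·p^4 + 480·p^3·r - 864·p^3·q - 160·p^3·q - 400·p^2·q·r + 720·p^2·q^2    [distributive law]
= 1048·p^3 + 2252·p^2·r - 5456·p^2·q + 848·p^2 + 2080·p·r - 3906·p·q - 154·p·q·r + 3330·p·q^2 + 90·p + 225·r - 405·q - 45·q·r + 405·q^2 + 96·p^3·r - 960·p^2·r^2 + 1648·p^2·q·r - 920·p·r^2 + 800·p·q·r^2 - 1440·p·q^2·r - 100·r^2 + 100·q·r^2 - 180·q^2·r + 192·p^4 - 1024·p^3·q + 720·p^2·q^2    [combine like terms]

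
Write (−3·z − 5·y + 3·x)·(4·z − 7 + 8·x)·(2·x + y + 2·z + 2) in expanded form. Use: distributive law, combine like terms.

−48·x·z^2 − 52·y·z^2 − 24·z^3 + 18·z^2 − 24·x·z + 51·y·z + 42·z + 24·x^2·z − 132·x·y·z − 20·y^2·z − 31·x·y + 35·y^2 + 70·y − 56·x^2·y − 40·x·y^2 + 6·x^2 − 42·x + 48·x^3

(−3·z − 5·y + 3·x)·(4·z − 7 + 8·x)·(2·x + y + 2·z + 2)
= (−12·z^2 + 21·z − 24·x·z − 20·y·z + 35·y − 40·x·y + 12·x·z − 21·x + 24·x^2)·(2·x + y + 2·z + 2)    [distributive law]
= (−12·z^2 + 21·z − 12·x·z − 20·y·z + 35·y − 40·x·y − 21·x + 24·x^2)·(2·x + y + 2·z + 2)    [combine like terms]
= −24·x·z^2 − 12·y·z^2 − 24·z^3 − 24·z^2 + 42·x·z + 21·y·z + 42·z^2 + 42·z − 24·x^2·z − 12·x·y·z − 24·x·z^2 − 24·x·z − 40·x·y·z − 20·y^2·z − 40·y·z^2 − 40·y·z + 70·x·y + 35·y^2 + 70·y·z + 70·y − 80·x^2·y − 40·x·y^2 − 80·x·y·z − 80·x·y − 42·x^2 − 21·x·y − 42·x·z − 42·x + 48·x^3 + 24·x^2·y + 48·x^2·z + 48·x^2    [distributive law]
= −48·x·z^2 − 52·y·z^2 − 24·z^3 + 18·z^2 − 24·x·z + 51·y·z + 42·z + 24·x^2·z − 132·x·y·z − 20·y^2·z − 31·x·y + 35·y^2 + 70·y − 56·x^2·y − 40·x·y^2 + 6·x^2 − 42·x + 48·x^3    [combine like terms]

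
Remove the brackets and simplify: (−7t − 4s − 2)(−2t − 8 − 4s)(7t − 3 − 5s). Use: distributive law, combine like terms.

(−7t − 4s − 2)(−2t − 8 − 4s)(7t − 3 − 5s)
= (14t^2 + 56t + 28st + 8st + 32s + 16s^2 + 4t + 16 + 8s)(7t − 3 − 5s)    [distributive law]
= (14t^2 + 60t + 36st + 40s + 16s^2 + 16)(7t − 3 − 5s)    [combine like terms]
= 98t^3 − 42t^2 − 70st^2 + 420t^2 − 180t − 300st + 252st^2 − 108st − 180s^2t + 280st − 120s − 200s^2 + 112s^2t − 48s^2 − 80s^3 + 112t − 48 − 80s    [distributive law]
= 98t^3 + 378t^2 + 182st^2 − 68t − 128st − 68s^2t − 200s − 248s^2 − 80s^3 − 48    [combine like terms]

98t^3 + 378t^2 + 182st^2 − 68t − 128st − 68s^2t − 200s − 248s^2 − 80s^3 − 48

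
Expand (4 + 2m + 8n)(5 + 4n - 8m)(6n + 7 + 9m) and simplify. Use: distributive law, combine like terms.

(4 + 2m + 8n)(5 + 4n - 8m)(6n + 7 + 9m)
= (20 + 16n - 32m + 10m + 8mn - 16m² + 40n + 32n² - 64mn)(6n + 7 + 9m)    [distributive law]
= (20 + 56n - 22m - 56mn - 16m² + 32n²)(6n + 7 + 9m)    [combine like terms]
= 120n + 140 + 180m + 336n² + 392n + 504mn - 132mn - 154m - 198m² - 336mn² - 392mn - 504m²n - 96m²n - 112m² - 144m³ + 192n³ + 224n² + 288mn²    [distributive law]
= 512n + 140 + 26m + 560n² - 20mn - 310m² - 48mn² - 600m²n - 144m³ + 192n³    [combine like terms]

512n + 140 + 26m + 560n² - 20mn - 310m² - 48mn² - 600m²n - 144m³ + 192n³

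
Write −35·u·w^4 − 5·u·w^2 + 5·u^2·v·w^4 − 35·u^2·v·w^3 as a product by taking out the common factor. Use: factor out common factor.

5·u·w^2(−7·w^2 − 1 + u·v·w^2 − 7·u·v·w)

−35·u·w^4 − 5·u·w^2 + 5·u^2·v·w^4 − 35·u^2·v·w^3
= 5(−7·u·w^4 − u·w^2 + u^2·v·w^4 − 7·u^2·v·w^3)    [factor out 5]
= 5·u·w^2(−7·w^2 − 1 + u·v·w^2 − 7·u·v·w)    [factor out u·w^2]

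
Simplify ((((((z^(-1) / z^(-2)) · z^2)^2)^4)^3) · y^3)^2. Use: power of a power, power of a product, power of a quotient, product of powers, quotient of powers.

((((((z^(-1) / z^(-2)) · z^2)^2)^4)^3) · y^3)^2
= ((((((z^(-1) / z^(-2)) · z^2)^2)^4)^3)^2) · ((y^3)^2)    [power of a product]
= (((((z^(-1) / z^(-2)) · z^2)^2)^4)^6) · ((y^3)^2)    [power of a power]
= ((((z^(-1) / z^(-2)) · z^2)^2)^24) · ((y^3)^2)    [power of a power]
= (((z^(-1) / z^(-2)) · z^2)^48) · ((y^3)^2)    [power of a power]
= (((z^(-1) / z^(-2))^48) · ((z^2)^48)) · ((y^3)^2)    [power of a product]
= ((((z^(-1))^48) / ((z^(-2))^48)) · ((z^2)^48)) · ((y^3)^2)    [power of a quotient]
= ((z^(-48) / ((z^(-2))^48)) · ((z^2)^48)) · ((y^3)^2)    [power of a power]
= ((z^(-48) / z^(-96)) · ((z^2)^48)) · ((y^3)^2)    [power of a power]
= (z^48 · ((z^2)^48)) · ((y^3)^2)    [quotient of powers]
= (z^48 · z^96) · ((y^3)^2)    [power of a power]
= z^144 · ((y^3)^2)    [product of powers]
= z^144 · y^6    [power of a power]
= y^6z^144    [rearrange]

y^6z^144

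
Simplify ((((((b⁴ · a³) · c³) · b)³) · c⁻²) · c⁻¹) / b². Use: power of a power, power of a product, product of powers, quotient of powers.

a⁹·b¹³·c⁶

((((((b⁴ · a³) · c³) · b)³) · c⁻²) · c⁻¹) / b²
= ((((((b⁴ · a³) · c³)³) · (b³)) · c⁻²) · c⁻¹) / b²    [power of a product]
= ((((((b⁴ · a³)³) · ((c³)³)) · (b³)) · c⁻²) · c⁻¹) / b²    [power of a product]
= (((((((b⁴)³) · ((a³)³)) · ((c³)³)) · (b³)) · c⁻²) · c⁻¹) / b²    [power of a product]
= (((((b¹² · ((a³)³)) · ((c³)³)) · (b³)) · c⁻²) · c⁻¹) / b²    [power of a power]
= (((((b¹² · a⁹) · ((c³)³)) · (b³)) · c⁻²) · c⁻¹) / b²    [power of a power]
= (((((b¹² · a⁹) · c⁹) · (b³)) · c⁻²) · c⁻¹) / b²    [power of a power]
= a⁹·b¹³·c⁶    [quotient of powers; product of powers]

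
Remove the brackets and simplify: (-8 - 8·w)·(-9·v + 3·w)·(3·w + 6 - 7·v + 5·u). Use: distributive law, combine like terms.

(-8 - 8·w)·(-9·v + 3·w)·(3·w + 6 - 7·v + 5·u)
= (72·v - 24·w + 72·v·w - 24·w^2)·(3·w + 6 - 7·v + 5·u)    [distributive law]
= 216·v·w + 432·v - 504·v^2 + 360·u·v - 72·w^2 - 144·w + 168·v·w - 120·u·w + 216·v·w^2 + 432·v·w - 504·v^2·w + 360·u·v·w - 72·w^3 - 144·w^2 + 168·v·w^2 - 120·u·w^2    [distributive law]
= 816·v·w + 432·v - 504·v^2 + 360·u·v - 216·w^2 - 144·w - 120·u·w + 384·v·w^2 - 504·v^2·w + 360·u·v·w - 72·w^3 - 120·u·w^2    [combine like terms]

816·v·w + 432·v - 504·v^2 + 360·u·v - 216·w^2 - 144·w - 120·u·w + 384·v·w^2 - 504·v^2·w + 360·u·v·w - 72·w^3 - 120·u·w^2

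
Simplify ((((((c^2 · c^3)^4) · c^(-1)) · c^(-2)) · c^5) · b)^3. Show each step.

((((((c^2 · c^3)^4) · c^(-1)) · c^(-2)) · c^5) · b)^3
= ((((((c^2 · c^3)^4) · c^(-1)) · c^(-2)) · c^5)^3) · (b^3)    [power of a product]
= ((((((c^2 · c^3)^4) · c^(-1)) · c^(-2))^3) · ((c^5)^3)) · (b^3)    [power of a product]
= ((((((c^2 · c^3)^4) · c^(-1))^3) · ((c^(-2))^3)) · ((c^5)^3)) · (b^3)    [power of a product]
= ((((((c^2 · c^3)^4)^3) · ((c^(-1))^3)) · ((c^(-2))^3)) · ((c^5)^3)) · (b^3)    [power of a product]
= (((((c^2 · c^3)^12) · ((c^(-1))^3)) · ((c^(-2))^3)) · ((c^5)^3)) · (b^3)    [power of a power]
= ((((((c^2)^12) · ((c^3)^12)) · ((c^(-1))^3)) · ((c^(-2))^3)) · ((c^5)^3)) · (b^3)    [power of a product]
= ((((c^24 · ((c^3)^12)) · ((c^(-1))^3)) · ((c^(-2))^3)) · ((c^5)^3)) · (b^3)    [power of a power]
= ((((c^24 · c^36) · ((c^(-1))^3)) · ((c^(-2))^3)) · ((c^5)^3)) · (b^3)    [power of a power]
= (((c^60 · ((c^(-1))^3)) · ((c^(-2))^3)) · ((c^5)^3)) · (b^3)    [product of powers]
= (((c^60 · c^(-3)) · ((c^(-2))^3)) · ((c^5)^3)) · (b^3)    [power of a power]
= ((c^57 · ((c^(-2))^3)) · ((c^5)^3)) · (b^3)    [product of powers]
= ((c^57 · c^(-6)) · ((c^5)^3)) · (b^3)    [power of a power]
= (c^51 · ((c^5)^3)) · (b^3)    [product of powers]
= (c^51 · c^15) · (b^3)    [power of a power]
= c^66 · (b^3)    [product of powers]
= b^3c^66    [rearrange]

b^3c^66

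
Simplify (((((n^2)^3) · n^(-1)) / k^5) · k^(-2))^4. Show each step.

(((((n^2)^3) · n^(-1)) / k^5) · k^(-2))^4
= (((((n^2)^3) · n^(-1)) / k^5)^4) · ((k^(-2))^4)    [power of a product]
= (((((n^2)^3) · n^(-1))^4) / ((k^5)^4)) · ((k^(-2))^4)    [power of a quotient]
= (((((n^2)^3)^4) · ((n^(-1))^4)) / ((k^5)^4)) · ((k^(-2))^4)    [power of a product]
= ((((n^2)^12) · ((n^(-1))^4)) / ((k^5)^4)) · ((k^(-2))^4)    [power of a power]
= ((n^24 · ((n^(-1))^4)) / ((k^5)^4)) · ((k^(-2))^4)    [power of a power]
= ((n^24 · n^(-4)) / ((k^5)^4)) · ((k^(-2))^4)    [power of a power]
= (n^20 / ((k^5)^4)) · ((k^(-2))^4)    [product of powers]
= (n^20 / k^20) · ((k^(-2))^4)    [power of a power]
= (n^20 / k^20) · k^(-8)    [power of a power]
= k^(-28)n^20    [quotient of powers]

k^(-28)n^20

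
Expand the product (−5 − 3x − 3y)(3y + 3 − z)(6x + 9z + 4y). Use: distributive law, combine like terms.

(−5 − 3x − 3y)(3y + 3 − z)(6x + 9z + 4y)
= (−15y − 15 + 5z − 9xy − 9x + 3xz − 9y^2 − 9y + 3yz)(6x + 9z + 4y)    [distributive law]
= (−24y − 15 + 5z − 9xy − 9x + 3xz − 9y^2 + 3yz)(6x + 9z + 4y)    [combine like terms]
= −144xy − 216yz − 96y^2 − 90x − 135z − 60y + 30xz + 45z^2 + 20yz − 54x^2y − 81xyz − 36xy^2 − 54x^2 − 81xz − 36xy + 18x^2z + 27xz^2 + 12xyz − 54xy^2 − 81y^2z − 36y^3 + 18xyz + 27yz^2 + 12y^2z    [distributive law]
= −180xy − 196yz − 96y^2 − 90x − 135z − 60y − 51xz + 45z^2 − 54x^2y − 51xyz − 90xy^2 − 54x^2 + 18x^2z + 27xz^2 − 69y^2z − 36y^3 + 27yz^2    [combine like terms]

−180xy − 196yz − 96y^2 − 90x − 135z − 60y − 51xz + 45z^2 − 54x^2y − 51xyz − 90xy^2 − 54x^2 + 18x^2z + 27xz^2 − 69y^2z − 36y^3 + 27yz^2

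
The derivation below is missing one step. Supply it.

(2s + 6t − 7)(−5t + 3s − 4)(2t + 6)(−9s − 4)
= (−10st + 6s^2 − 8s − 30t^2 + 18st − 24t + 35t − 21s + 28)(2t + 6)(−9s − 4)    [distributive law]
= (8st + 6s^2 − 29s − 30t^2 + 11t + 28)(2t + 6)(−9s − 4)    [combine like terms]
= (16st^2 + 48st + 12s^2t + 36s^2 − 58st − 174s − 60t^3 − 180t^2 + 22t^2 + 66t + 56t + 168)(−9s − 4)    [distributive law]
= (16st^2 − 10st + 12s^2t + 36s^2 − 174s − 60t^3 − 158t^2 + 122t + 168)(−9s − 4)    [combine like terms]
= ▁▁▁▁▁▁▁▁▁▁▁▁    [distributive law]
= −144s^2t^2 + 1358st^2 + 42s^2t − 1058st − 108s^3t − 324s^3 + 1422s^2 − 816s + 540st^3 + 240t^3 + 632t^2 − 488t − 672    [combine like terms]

Applying distributive law to the line above:

−144s^2t^2 − 64st^2 + 90s^2t + 40st − 108s^3t − 48s^2t − 324s^3 − 144s^2 + 1566s^2 + 696s + 540st^3 + 240t^3 + 1422st^2 + 632t^2 − 1098st − 488t − 1512s − 672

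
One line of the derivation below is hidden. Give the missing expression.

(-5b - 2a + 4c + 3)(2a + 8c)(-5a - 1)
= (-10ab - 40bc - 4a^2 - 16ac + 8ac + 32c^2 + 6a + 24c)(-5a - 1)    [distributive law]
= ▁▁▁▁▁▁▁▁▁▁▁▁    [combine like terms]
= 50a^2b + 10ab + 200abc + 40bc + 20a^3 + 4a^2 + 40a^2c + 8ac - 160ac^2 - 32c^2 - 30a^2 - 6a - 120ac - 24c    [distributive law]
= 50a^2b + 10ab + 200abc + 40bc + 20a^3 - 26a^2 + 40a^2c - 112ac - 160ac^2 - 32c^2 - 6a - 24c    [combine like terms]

Applying combine like terms to the line above:

(-10ab - 40bc - 4a^2 - 8ac + 32c^2 + 6a + 24c)(-5a - 1)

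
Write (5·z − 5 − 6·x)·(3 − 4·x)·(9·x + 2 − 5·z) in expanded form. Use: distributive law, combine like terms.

(5·z − 5 − 6·x)·(3 − 4·x)·(9·x + 2 − 5·z)
= (15·z − 20·x·z − 15 + 20·x − 18·x + 24·x²)·(9·x + 2 − 5·z)    [distributive law]
= (15·z − 20·x·z − 15 + 2·x + 24·x²)·(9·x + 2 − 5·z)    [combine like terms]
= 135·x·z + 30·z − 75·z² − 180·x²·z − 40·x·z + 100·x·z² − 135·x − 30 + 75·z + 18·x² + 4·x − 10·x·z + 216·x³ + 48·x² − 120·x²·z    [distributive law]
= 85·x·z + 105·z − 75·z² − 300·x²·z + 100·x·z² − 131·x − 30 + 66·x² + 216·x³    [combine like terms]

85·x·z + 105·z − 75·z² − 300·x²·z + 100·x·z² − 131·x − 30 + 66·x² + 216·x³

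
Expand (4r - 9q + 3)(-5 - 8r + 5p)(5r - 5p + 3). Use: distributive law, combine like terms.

(4r - 9q + 3)(-5 - 8r + 5p)(5r - 5p + 3)
= (-20r - 32r^2 + 20pr + 45q + 72qr - 45pq - 15 - 24r + 15p)(5r - 5p + 3)    [distributive law]
= (-44r - 32r^2 + 20pr + 45q + 72qr - 45pq - 15 + 15p)(5r - 5p + 3)    [combine like terms]
= -220r^2 + 220pr - 132r - 160r^3 + 160pr^2 - 96r^2 + 100pr^2 - 100p^2r + 60pr + 225qr - 225pq + 135q + 360qr^2 - 360pqr + 216qr - 225pqr + 225p^2q - 135pq - 75r + 75p - 45 + 75pr - 75p^2 + 45p    [distributive law]
= -316r^2 + 355pr - 207r - 160r^3 + 260pr^2 - 100p^2r + 441qr - 360pq + 135q + 360qr^2 - 585pqr + 225p^2q + 120p - 45 - 75p^2    [combine like terms]

-316r^2 + 355pr - 207r - 160r^3 + 260pr^2 - 100p^2r + 441qr - 360pq + 135q + 360qr^2 - 585pqr + 225p^2q + 120p - 45 - 75p^2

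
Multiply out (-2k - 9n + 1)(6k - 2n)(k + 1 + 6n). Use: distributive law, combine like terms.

(-2k - 9n + 1)(6k - 2n)(k + 1 + 6n)
= (-12k² + 4kn - 54kn + 18n² + 6k - 2n)(k + 1 + 6n)    [distributive law]
= (-12k² - 50kn + 18n² + 6k - 2n)(k + 1 + 6n)    [combine like terms]
= -12k³ - 12k² - 72k²n - 50k²n - 50kn - 300kn² + 18kn² + 18n² + 108n³ + 6k² + 6k + 36kn - 2kn - 2n - 12n²    [distributive law]
= -12k³ - 6k² - 122k²n - 16kn - 282kn² + 6n² + 108n³ + 6k - 2n    [combine like terms]

-12k³ - 6k² - 122k²n - 16kn - 282kn² + 6n² + 108n³ + 6k - 2n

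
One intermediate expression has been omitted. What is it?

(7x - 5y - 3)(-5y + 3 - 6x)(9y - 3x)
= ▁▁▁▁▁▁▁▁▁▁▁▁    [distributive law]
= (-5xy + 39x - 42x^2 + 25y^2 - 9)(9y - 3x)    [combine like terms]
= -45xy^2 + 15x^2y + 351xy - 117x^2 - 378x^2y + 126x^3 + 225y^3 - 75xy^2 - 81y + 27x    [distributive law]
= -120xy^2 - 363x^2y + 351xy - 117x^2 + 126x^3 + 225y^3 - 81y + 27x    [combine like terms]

By distributive law:

(-35xy + 21x - 42x^2 + 25y^2 - 15y + 30xy + 15y - 9 + 18x)(9y - 3x)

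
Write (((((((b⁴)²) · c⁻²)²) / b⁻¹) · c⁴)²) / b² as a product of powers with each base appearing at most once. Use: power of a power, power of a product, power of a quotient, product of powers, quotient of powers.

b³²

(((((((b⁴)²) · c⁻²)²) / b⁻¹) · c⁴)²) / b²
= (((((((b⁴)²) · c⁻²)²) / b⁻¹)²) · ((c⁴)²)) / b²    [power of a product]
= (((((((b⁴)²) · c⁻²)²)²) / ((b⁻¹)²)) · ((c⁴)²)) / b²    [power of a quotient]
= ((((((b⁴)²) · c⁻²)⁴) / ((b⁻¹)²)) · ((c⁴)²)) / b²    [power of a power]
= ((((((b⁴)²)⁴) · ((c⁻²)⁴)) / ((b⁻¹)²)) · ((c⁴)²)) / b²    [power of a product]
= (((((b⁴)⁸) · ((c⁻²)⁴)) / ((b⁻¹)²)) · ((c⁴)²)) / b²    [power of a power]
= (((b³² · ((c⁻²)⁴)) / ((b⁻¹)²)) · ((c⁴)²)) / b²    [power of a power]
= (((b³² · c⁻⁸) / ((b⁻¹)²)) · ((c⁴)²)) / b²    [power of a power]
= (((b³² · c⁻⁸) / b⁻²) · ((c⁴)²)) / b²    [power of a power]
= (((b³² · c⁻⁸) / b⁻²) · c⁸) / b²    [power of a power]
= b³²    [quotient of powers; product of powers]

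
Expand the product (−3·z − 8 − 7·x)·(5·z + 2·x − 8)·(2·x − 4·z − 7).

134·x·z^2 + 60·z^3 + 169·z^2 − 26·x^2·z + 95·x·z − 144·z + 178·x^2 − 152·x − 448 − 28·x^3

(−3·z − 8 − 7·x)·(5·z + 2·x − 8)·(2·x − 4·z − 7)
= (−15·z^2 − 6·x·z + 24·z − 40·z − 16·x + 64 − 35·x·z − 14·x^2 + 56·x)·(2·x − 4·z − 7)    [distributive law]
= (−15·z^2 − 41·x·z − 16·z + 40·x + 64 − 14·x^2)·(2·x − 4·z − 7)    [combine like terms]
= −30·x·z^2 + 60·z^3 + 105·z^2 − 82·x^2·z + 164·x·z^2 + 287·x·z − 32·x·z + 64·z^2 + 112·z + 80·x^2 − 160·x·z − 280·x + 128·x − 256·z − 448 − 28·x^3 + 56·x^2·z + 98·x^2    [distributive law]
= 134·x·z^2 + 60·z^3 + 169·z^2 − 26·x^2·z + 95·x·z − 144·z + 178·x^2 − 152·x − 448 − 28·x^3    [combine like terms]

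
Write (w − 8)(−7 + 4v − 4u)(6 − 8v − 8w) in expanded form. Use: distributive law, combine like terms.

−490w + 336vw + 56w² − 32v²w − 32vw² − 280uw + 32uvw + 32uw² + 336 − 640v + 256v² + 192u − 256uv

(w − 8)(−7 + 4v − 4u)(6 − 8v − 8w)
= (−7w + 4vw − 4uw + 56 − 32v + 32u)(6 − 8v − 8w)    [distributive law]
= −42w + 56vw + 56w² + 24vw − 32v²w − 32vw² − 24uw + 32uvw + 32uw² + 336 − 448v − 448w − 192v + 256v² + 256vw + 192u − 256uv − 256uw    [distributive law]
= −490w + 336vw + 56w² − 32v²w − 32vw² − 280uw + 32uvw + 32uw² + 336 − 640v + 256v² + 192u − 256uv    [combine like terms]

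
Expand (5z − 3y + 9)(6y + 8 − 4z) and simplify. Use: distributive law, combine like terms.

42yz + 4z − 20z² − 18y² + 30y + 72

(5z − 3y + 9)(6y + 8 − 4z)
= 30yz + 40z − 20z² − 18y² − 24y + 12yz + 54y + 72 − 36z    [distributive law]
= 42yz + 4z − 20z² − 18y² + 30y + 72    [combine like terms]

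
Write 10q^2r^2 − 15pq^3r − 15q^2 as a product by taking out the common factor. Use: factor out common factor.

5q^2(2r^2 − 3pqr − 3)

10q^2r^2 − 15pq^3r − 15q^2
= 5(2q^2r^2 − 3pq^3r − 3q^2)    [factor out 5]
= 5q^2(2r^2 − 3pqr − 3)    [factor out q^2]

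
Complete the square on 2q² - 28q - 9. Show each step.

2(q - 7)² - 107

2q² - 28q - 9
= 2(q² - 14q) - 9    [factor out 2 from the q-terms]
= 2(q² - 14q + 49 - 49) - 9    [add and subtract 49 inside the bracket]
= 2(q - 7)² - 98 - 9    [perfect-square identity]
= 2(q - 7)² - 107    [combine constants]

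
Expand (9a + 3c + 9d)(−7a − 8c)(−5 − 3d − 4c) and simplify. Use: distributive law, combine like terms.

(9a + 3c + 9d)(−7a − 8c)(−5 − 3d − 4c)
= (−63a^2 − 72ac − 21ac − 24c^2 − 63ad − 72cd)(−5 − 3d − 4c)    [distributive law]
= (−63a^2 − 93ac − 24c^2 − 63ad − 72cd)(−5 − 3d − 4c)    [combine like terms]
= 315a^2 + 189a^2d + 252a^2c + 465ac + 279acd + 372ac^2 + 120c^2 + 72c^2d + 96c^3 + 315ad + 189ad^2 + 252acd + 360cd + 216cd^2 + 288c^2d    [distributive law]
= 315a^2 + 189a^2d + 252a^2c + 465ac + 531acd + 372ac^2 + 120c^2 + 360c^2d + 96c^3 + 315ad + 189ad^2 + 360cd + 216cd^2    [combine like terms]

315a^2 + 189a^2d + 252a^2c + 465ac + 531acd + 372ac^2 + 120c^2 + 360c^2d + 96c^3 + 315ad + 189ad^2 + 360cd + 216cd^2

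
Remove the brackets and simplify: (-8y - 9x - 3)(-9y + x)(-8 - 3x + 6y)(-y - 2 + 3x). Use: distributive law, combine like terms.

(-8y - 9x - 3)(-9y + x)(-8 - 3x + 6y)(-y - 2 + 3x)
= (72y^2 - 8xy + 81xy - 9x^2 + 27y - 3x)(-8 - 3x + 6y)(-y - 2 + 3x)    [distributive law]
= (72y^2 + 73xy - 9x^2 + 27y - 3x)(-8 - 3x + 6y)(-y - 2 + 3x)    [combine like terms]
= (-576y^2 - 216xy^2 + 432y^3 - 584xy - 219x^2y + 438xy^2 + 72x^2 + 27x^3 - 54x^2y - 216y - 81xy + 162y^2 + 24x + 9x^2 - 18xy)(-y - 2 + 3x)    [distributive law]
= (-414y^2 + 222xy^2 + 432y^3 - 683xy - 273x^2y + 81x^2 + 27x^3 - 216y + 24x)(-y - 2 + 3x)    [combine like terms]
= 414y^3 + 828y^2 - 1242xy^2 - 222xy^3 - 444xy^2 + 666x^2y^2 - 432y^4 - 864y^3 + 1296xy^3 + 683xy^2 + 1366xy - 2049x^2y + 273x^2y^2 + 546x^2y - 819x^3y - 81x^2y - 162x^2 + 243x^3 - 27x^3y - 54x^3 + 81x^4 + 216y^2 + 432y - 648xy - 24xy - 48x + 72x^2    [distributive law]
= -450y^3 + 1044y^2 - 1003xy^2 + 1074xy^3 + 939x^2y^2 - 432y^4 + 694xy - 1584x^2y - 846x^3y - 90x^2 + 189x^3 + 81x^4 + 432y - 48x    [combine like terms]

-450y^3 + 1044y^2 - 1003xy^2 + 1074xy^3 + 939x^2y^2 - 432y^4 + 694xy - 1584x^2y - 846x^3y - 90x^2 + 189x^3 + 81x^4 + 432y - 48x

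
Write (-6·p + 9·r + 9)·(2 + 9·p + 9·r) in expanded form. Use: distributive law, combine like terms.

(-6·p + 9·r + 9)·(2 + 9·p + 9·r)
= -12·p - 54·p² - 54·p·r + 18·r + 81·p·r + 81·r² + 18 + 81·p + 81·r    [distributive law]
= 69·p - 54·p² + 27·p·r + 99·r + 81·r² + 18    [combine like terms]

69·p - 54·p² + 27·p·r + 99·r + 81·r² + 18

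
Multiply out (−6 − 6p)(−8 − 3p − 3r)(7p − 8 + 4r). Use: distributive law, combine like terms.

−192p − 384 + 48r + 318p² + 246pr + 72r² + 126p³ + 198p²r + 72pr²

(−6 − 6p)(−8 − 3p − 3r)(7p − 8 + 4r)
= (48 + 18p + 18r + 48p + 18p² + 18pr)(7p − 8 + 4r)    [distributive law]
= (48 + 66p + 18r + 18p² + 18pr)(7p − 8 + 4r)    [combine like terms]
= 336p − 384 + 192r + 462p² − 528p + 264pr + 126pr − 144r + 72r² + 126p³ − 144p² + 72p²r + 126p²r − 144pr + 72pr²    [distributive law]
= −192p − 384 + 48r + 318p² + 246pr + 72r² + 126p³ + 198p²r + 72pr²    [combine like terms]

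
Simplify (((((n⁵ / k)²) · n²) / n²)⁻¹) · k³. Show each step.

(((((n⁵ / k)²) · n²) / n²)⁻¹) · k³
= (((((n⁵ / k)²) · n²)⁻¹) / ((n²)⁻¹)) · k³    [power of a quotient]
= (((((n⁵ / k)²)⁻¹) · ((n²)⁻¹)) / ((n²)⁻¹)) · k³    [power of a product]
= ((((n⁵ / k)⁻²) · ((n²)⁻¹)) / ((n²)⁻¹)) · k³    [power of a power]
= (((((n⁵)⁻²) / (k⁻²)) · ((n²)⁻¹)) / ((n²)⁻¹)) · k³    [power of a quotient]
= (((n⁻¹⁰ / (k⁻²)) · ((n²)⁻¹)) / ((n²)⁻¹)) · k³    [power of a power]
= (((n⁻¹⁰ / k⁻²) · n⁻²) / ((n²)⁻¹)) · k³    [power of a power]
= (((n⁻¹⁰ / k⁻²) · n⁻²) / n⁻²) · k³    [power of a power]
= k⁵·n⁻¹⁰    [quotient of powers; product of powers]

k⁵·n⁻¹⁰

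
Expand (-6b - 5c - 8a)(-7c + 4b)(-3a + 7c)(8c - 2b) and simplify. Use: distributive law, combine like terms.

(-6b - 5c - 8a)(-7c + 4b)(-3a + 7c)(8c - 2b)
= (42bc - 24b² + 35c² - 20bc + 56ac - 32ab)(-3a + 7c)(8c - 2b)    [distributive law]
= (22bc - 24b² + 35c² + 56ac - 32ab)(-3a + 7c)(8c - 2b)    [combine like terms]
= (-66abc + 154bc² + 72ab² - 168b²c - 105ac² + 245c³ - 168a²c + 392ac² + 96a²b - 224abc)(8c - 2b)    [distributive law]
= (-290abc + 154bc² + 72ab² - 168b²c + 287ac² + 245c³ - 168a²c + 96a²b)(8c - 2b)    [combine like terms]
= -2320abc² + 580ab²c + 1232bc³ - 308b²c² + 576ab²c - 144ab³ - 1344b²c² + 336b³c + 2296ac³ - 574abc² + 1960c⁴ - 490bc³ - 1344a²c² + 336a²bc + 768a²bc - 192a²b²    [distributive law]
= -2894abc² + 1156ab²c + 742bc³ - 1652b²c² - 144ab³ + 336b³c + 2296ac³ + 1960c⁴ - 1344a²c² + 1104a²bc - 192a²b²    [combine like terms]

-2894abc² + 1156ab²c + 742bc³ - 1652b²c² - 144ab³ + 336b³c + 2296ac³ + 1960c⁴ - 1344a²c² + 1104a²bc - 192a²b²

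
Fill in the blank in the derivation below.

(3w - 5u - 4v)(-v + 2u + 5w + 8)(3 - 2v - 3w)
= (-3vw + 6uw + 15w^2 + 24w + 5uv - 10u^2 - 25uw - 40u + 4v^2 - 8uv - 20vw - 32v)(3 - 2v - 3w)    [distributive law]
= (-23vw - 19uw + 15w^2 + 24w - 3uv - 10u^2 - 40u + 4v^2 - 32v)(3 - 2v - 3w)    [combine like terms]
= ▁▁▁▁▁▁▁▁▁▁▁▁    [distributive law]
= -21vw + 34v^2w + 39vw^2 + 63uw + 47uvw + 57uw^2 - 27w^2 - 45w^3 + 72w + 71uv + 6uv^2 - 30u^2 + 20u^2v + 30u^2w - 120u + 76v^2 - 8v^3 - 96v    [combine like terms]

After distributive law, the bracketed line is:

-69vw + 46v^2w + 69vw^2 - 57uw + 38uvw + 57uw^2 + 45w^2 - 30vw^2 - 45w^3 + 72w - 48vw - 72w^2 - 9uv + 6uv^2 + 9uvw - 30u^2 + 20u^2v + 30u^2w - 120u + 80uv + 120uw + 12v^2 - 8v^3 - 12v^2w - 96v + 64v^2 + 96vw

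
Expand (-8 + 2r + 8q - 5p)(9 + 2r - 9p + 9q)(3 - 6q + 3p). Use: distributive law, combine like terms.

-216 + 432q - 135p + 6r + 90qr - 78pr - 513pq + 216p^2 + 12r^2 - 24qr^2 + 12pr^2 + 270pqr - 84p^2r - 204q^2r + 918pq^2 - 621p^2q + 216q^2 - 432q^3 + 135p^3

(-8 + 2r + 8q - 5p)(9 + 2r - 9p + 9q)(3 - 6q + 3p)
= (-72 - 16r + 72p - 72q + 18r + 4r^2 - 18pr + 18qr + 72q + 16qr - 72pq + 72q^2 - 45p - 10pr + 45p^2 - 45pq)(3 - 6q + 3p)    [distributive law]
= (-72 + 2r + 27p + 4r^2 - 28pr + 34qr - 117pq + 72q^2 + 45p^2)(3 - 6q + 3p)    [combine like terms]
= -216 + 432q - 216p + 6r - 12qr + 6pr + 81p - 162pq + 81p^2 + 12r^2 - 24qr^2 + 12pr^2 - 84pr + 168pqr - 84p^2r + 102qr - 204q^2r + 102pqr - 351pq + 702pq^2 - 351p^2q + 216q^2 - 432q^3 + 216pq^2 + 135p^2 - 270p^2q + 135p^3    [distributive law]
= -216 + 432q - 135p + 6r + 90qr - 78pr - 513pq + 216p^2 + 12r^2 - 24qr^2 + 12pr^2 + 270pqr - 84p^2r - 204q^2r + 918pq^2 - 621p^2q + 216q^2 - 432q^3 + 135p^3    [combine like terms]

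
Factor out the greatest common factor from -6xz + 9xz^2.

-6xz + 9xz^2
= 3(-2xz + 3xz^2)    [factor out 3]
= 3xz(-2 + 3z)    [factor out xz]

3xz(-2 + 3z)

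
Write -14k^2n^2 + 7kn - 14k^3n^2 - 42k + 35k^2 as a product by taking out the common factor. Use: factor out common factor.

-14k^2n^2 + 7kn - 14k^3n^2 - 42k + 35k^2
= 7(-2k^2n^2 + kn - 2k^3n^2 - 6k + 5k^2)    [factor out 7]
= 7k(-2kn^2 + n - 2k^2n^2 - 6 + 5k)    [factor out k]

7k(-2kn^2 + n - 2k^2n^2 - 6 + 5k)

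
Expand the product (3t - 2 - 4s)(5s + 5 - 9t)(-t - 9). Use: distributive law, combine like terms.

-51st^2 - 429st + 210t^2 - 287t + 27t^3 + 270s + 90 + 20s^2t + 180s^2

(3t - 2 - 4s)(5s + 5 - 9t)(-t - 9)
= (15st + 15t - 27t^2 - 10s - 10 + 18t - 20s^2 - 20s + 36st)(-t - 9)    [distributive law]
= (51st + 33t - 27t^2 - 30s - 10 - 20s^2)(-t - 9)    [combine like terms]
= -51st^2 - 459st - 33t^2 - 297t + 27t^3 + 243t^2 + 30st + 270s + 10t + 90 + 20s^2t + 180s^2    [distributive law]
= -51st^2 - 429st + 210t^2 - 287t + 27t^3 + 270s + 90 + 20s^2t + 180s^2    [combine like terms]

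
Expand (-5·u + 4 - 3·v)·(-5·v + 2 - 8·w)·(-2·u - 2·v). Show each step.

(-5·u + 4 - 3·v)·(-5·v + 2 - 8·w)·(-2·u - 2·v)
= (25·u·v - 10·u + 40·u·w - 20·v + 8 - 32·w + 15·v^2 - 6·v + 24·v·w)·(-2·u - 2·v)    [distributive law]
= (25·u·v - 10·u + 40·u·w - 26·v + 8 - 32·w + 15·v^2 + 24·v·w)·(-2·u - 2·v)    [combine like terms]
= -50·u^2·v - 50·u·v^2 + 20·u^2 + 20·u·v - 80·u^2·w - 80·u·v·w + 52·u·v + 52·v^2 - 16·u - 16·v + 64·u·w + 64·v·w - 30·u·v^2 - 30·v^3 - 48·u·v·w - 48·v^2·w    [distributive law]
= -50·u^2·v - 80·u·v^2 + 20·u^2 + 72·u·v - 80·u^2·w - 128·u·v·w + 52·v^2 - 16·u - 16·v + 64·u·w + 64·v·w - 30·v^3 - 48·v^2·w    [combine like terms]

-50·u^2·v - 80·u·v^2 + 20·u^2 + 72·u·v - 80·u^2·w - 128·u·v·w + 52·v^2 - 16·u - 16·v + 64·u·w + 64·v·w - 30·v^3 - 48·v^2·w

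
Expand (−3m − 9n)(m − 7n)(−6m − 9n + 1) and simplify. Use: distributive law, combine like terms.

(−3m − 9n)(m − 7n)(−6m − 9n + 1)
= (−3m^2 + 21mn − 9mn + 63n^2)(−6m − 9n + 1)    [distributive law]
= (−3m^2 + 12mn + 63n^2)(−6m − 9n + 1)    [combine like terms]
= 18m^3 + 27m^2n − 3m^2 − 72m^2n − 108mn^2 + 12mn − 378mn^2 − 567n^3 + 63n^2    [distributive law]
= 18m^3 − 45m^2n − 3m^2 − 486mn^2 + 12mn − 567n^3 + 63n^2    [combine like terms]

18m^3 − 45m^2n − 3m^2 − 486mn^2 + 12mn − 567n^3 + 63n^2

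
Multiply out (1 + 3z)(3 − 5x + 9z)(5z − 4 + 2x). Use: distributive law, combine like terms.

−57z − 12 + 26x + 71xz − 10x^2 − 18z^2 − 21xz^2 − 30x^2z + 135z^3

(1 + 3z)(3 − 5x + 9z)(5z − 4 + 2x)
= (3 − 5x + 9z + 9z − 15xz + 27z^2)(5z − 4 + 2x)    [distributive law]
= (3 − 5x + 18z − 15xz + 27z^2)(5z − 4 + 2x)    [combine like terms]
= 15z − 12 + 6x − 25xz + 20x − 10x^2 + 90z^2 − 72z + 36xz − 75xz^2 + 60xz − 30x^2z + 135z^3 − 108z^2 + 54xz^2    [distributive law]
= −57z − 12 + 26x + 71xz − 10x^2 − 18z^2 − 21xz^2 − 30x^2z + 135z^3    [combine like terms]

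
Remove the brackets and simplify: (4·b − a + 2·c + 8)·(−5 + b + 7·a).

−12·b + 4·b^2 + 27·a·b + 61·a − 7·a^2 − 10·c + 2·b·c + 14·a·c − 40

(4·b − a + 2·c + 8)·(−5 + b + 7·a)
= −20·b + 4·b^2 + 28·a·b + 5·a − a·b − 7·a^2 − 10·c + 2·b·c + 14·a·c − 40 + 8·b + 56·a    [distributive law]
= −12·b + 4·b^2 + 27·a·b + 61·a − 7·a^2 − 10·c + 2·b·c + 14·a·c − 40    [combine like terms]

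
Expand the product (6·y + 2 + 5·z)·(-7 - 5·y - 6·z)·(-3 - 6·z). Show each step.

(6·y + 2 + 5·z)·(-7 - 5·y - 6·z)·(-3 - 6·z)
= (-42·y - 30·y^2 - 36·y·z - 14 - 10·y - 12·z - 35·z - 25·y·z - 30·z^2)·(-3 - 6·z)    [distributive law]
= (-52·y - 30·y^2 - 61·y·z - 14 - 47·z - 30·z^2)·(-3 - 6·z)    [combine like terms]
= 156·y + 312·y·z + 90·y^2 + 180·y^2·z + 183·y·z + 366·y·z^2 + 42 + 84·z + 141·z + 282·z^2 + 90·z^2 + 180·z^3    [distributive law]
= 156·y + 495·y·z + 90·y^2 + 180·y^2·z + 366·y·z^2 + 42 + 225·z + 372·z^2 + 180·z^3    [combine like terms]

156·y + 495·y·z + 90·y^2 + 180·y^2·z + 366·y·z^2 + 42 + 225·z + 372·z^2 + 180·z^3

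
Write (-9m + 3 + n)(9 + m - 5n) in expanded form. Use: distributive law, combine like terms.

-78m - 9m^2 + 46mn + 27 - 6n - 5n^2

(-9m + 3 + n)(9 + m - 5n)
= -81m - 9m^2 + 45mn + 27 + 3m - 15n + 9n + mn - 5n^2    [distributive law]
= -78m - 9m^2 + 46mn + 27 - 6n - 5n^2    [combine like terms]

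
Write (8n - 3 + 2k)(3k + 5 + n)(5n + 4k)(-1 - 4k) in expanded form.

(8n - 3 + 2k)(3k + 5 + n)(5n + 4k)(-1 - 4k)
= (24kn + 40n + 8n² - 9k - 15 - 3n + 6k² + 10k + 2kn)(5n + 4k)(-1 - 4k)    [distributive law]
= (26kn + 37n + 8n² + k - 15 + 6k²)(5n + 4k)(-1 - 4k)    [combine like terms]
= (130kn² + 104k²n + 185n² + 148kn + 40n³ + 32kn² + 5kn + 4k² - 75n - 60k + 30k²n + 24k³)(-1 - 4k)    [distributive law]
= (162kn² + 134k²n + 185n² + 153kn + 40n³ + 4k² - 75n - 60k + 24k³)(-1 - 4k)    [combine like terms]
= -162kn² - 648k²n² - 134k²n - 536k³n - 185n² - 740kn² - 153kn - 612k²n - 40n³ - 160kn³ - 4k² - 16k³ + 75n + 300kn + 60k + 240k² - 24k³ - 96k⁴    [distributive law]
= -902kn² - 648k²n² - 746k²n - 536k³n - 185n² + 147kn - 40n³ - 160kn³ + 236k² - 40k³ + 75n + 60k - 96k⁴    [combine like terms]

-902kn² - 648k²n² - 746k²n - 536k³n - 185n² + 147kn - 40n³ - 160kn³ + 236k² - 40k³ + 75n + 60k - 96k⁴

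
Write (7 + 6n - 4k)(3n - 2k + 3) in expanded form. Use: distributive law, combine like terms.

(7 + 6n - 4k)(3n - 2k + 3)
= 21n - 14k + 21 + 18n² - 12kn + 18n - 12kn + 8k² - 12k    [distributive law]
= 39n - 26k + 21 + 18n² - 24kn + 8k²    [combine like terms]

39n - 26k + 21 + 18n² - 24kn + 8k²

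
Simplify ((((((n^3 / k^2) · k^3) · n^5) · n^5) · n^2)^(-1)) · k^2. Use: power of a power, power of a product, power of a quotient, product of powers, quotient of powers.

((((((n^3 / k^2) · k^3) · n^5) · n^5) · n^2)^(-1)) · k^2
= ((((((n^3 / k^2) · k^3) · n^5) · n^5)^(-1)) · ((n^2)^(-1))) · k^2    [power of a product]
= ((((((n^3 / k^2) · k^3) · n^5)^(-1)) · ((n^5)^(-1))) · ((n^2)^(-1))) · k^2    [power of a product]
= ((((((n^3 / k^2) · k^3)^(-1)) · ((n^5)^(-1))) · ((n^5)^(-1))) · ((n^2)^(-1))) · k^2    [power of a product]
= ((((((n^3 / k^2)^(-1)) · ((k^3)^(-1))) · ((n^5)^(-1))) · ((n^5)^(-1))) · ((n^2)^(-1))) · k^2    [power of a product]
= (((((((n^3)^(-1)) / ((k^2)^(-1))) · ((k^3)^(-1))) · ((n^5)^(-1))) · ((n^5)^(-1))) · ((n^2)^(-1))) · k^2    [power of a quotient]
= (((((n^(-3) / ((k^2)^(-1))) · ((k^3)^(-1))) · ((n^5)^(-1))) · ((n^5)^(-1))) · ((n^2)^(-1))) · k^2    [power of a power]
= (((((n^(-3) / k^(-2)) · ((k^3)^(-1))) · ((n^5)^(-1))) · ((n^5)^(-1))) · ((n^2)^(-1))) · k^2    [power of a power]
= (((((n^(-3) / k^(-2)) · k^(-3)) · ((n^5)^(-1))) · ((n^5)^(-1))) · ((n^2)^(-1))) · k^2    [power of a power]
= (((((n^(-3) / k^(-2)) · k^(-3)) · n^(-5)) · ((n^5)^(-1))) · ((n^2)^(-1))) · k^2    [power of a power]
= (((((n^(-3) / k^(-2)) · k^(-3)) · n^(-5)) · n^(-5)) · ((n^2)^(-1))) · k^2    [power of a power]
= (((((n^(-3) / k^(-2)) · k^(-3)) · n^(-5)) · n^(-5)) · n^(-2)) · k^2    [power of a power]
= kn^(-15)    [quotient of powers; product of powers]

kn^(-15)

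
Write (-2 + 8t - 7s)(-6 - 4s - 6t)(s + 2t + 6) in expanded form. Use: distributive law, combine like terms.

(-2 + 8t - 7s)(-6 - 4s - 6t)(s + 2t + 6)
= (12 + 8s + 12t - 48t - 32st - 48t^2 + 42s + 28s^2 + 42st)(s + 2t + 6)    [distributive law]
= (12 + 50s - 36t + 10st - 48t^2 + 28s^2)(s + 2t + 6)    [combine like terms]
= 12s + 24t + 72 + 50s^2 + 100st + 300s - 36st - 72t^2 - 216t + 10s^2t + 20st^2 + 60st - 48st^2 - 96t^3 - 288t^2 + 28s^3 + 56s^2t + 168s^2    [distributive law]
= 312s - 192t + 72 + 218s^2 + 124st - 360t^2 + 66s^2t - 28st^2 - 96t^3 + 28s^3    [combine like terms]

312s - 192t + 72 + 218s^2 + 124st - 360t^2 + 66s^2t - 28st^2 - 96t^3 + 28s^3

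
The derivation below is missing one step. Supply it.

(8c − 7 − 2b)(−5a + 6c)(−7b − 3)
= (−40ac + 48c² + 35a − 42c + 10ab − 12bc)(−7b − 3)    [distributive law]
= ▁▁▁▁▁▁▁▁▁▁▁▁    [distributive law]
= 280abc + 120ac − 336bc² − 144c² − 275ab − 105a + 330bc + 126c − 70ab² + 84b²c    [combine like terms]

By distributive law:

280abc + 120ac − 336bc² − 144c² − 245ab − 105a + 294bc + 126c − 70ab² − 30ab + 84b²c + 36bc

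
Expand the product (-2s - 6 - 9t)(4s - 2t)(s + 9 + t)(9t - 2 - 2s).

8s³t + 208s³ + 16s⁴ - 184s²t + 624s² - 332s²t² - 3020st² - 1560st - 162st³ + 432s + 624t² - 216t + 1530t³ + 162t⁴

(-2s - 6 - 9t)(4s - 2t)(s + 9 + t)(9t - 2 - 2s)
= (-8s² + 4st - 24s + 12t - 36st + 18t²)(s + 9 + t)(9t - 2 - 2s)    [distributive law]
= (-8s² - 32st - 24s + 12t + 18t²)(s + 9 + t)(9t - 2 - 2s)    [combine like terms]
= (-8s³ - 72s² - 8s²t - 32s²t - 288st - 32st² - 24s² - 216s - 24st + 12st + 108t + 12t² + 18st² + 162t² + 18t³)(9t - 2 - 2s)    [distributive law]
= (-8s³ - 96s² - 40s²t - 300st - 14st² - 216s + 108t + 174t² + 18t³)(9t - 2 - 2s)    [combine like terms]
= -72s³t + 16s³ + 16s⁴ - 864s²t + 192s² + 192s³ - 360s²t² + 80s²t + 80s³t - 2700st² + 600st + 600s²t - 126st³ + 28st² + 28s²t² - 1944st + 432s + 432s² + 972t² - 216t - 216st + 1566t³ - 348t² - 348st² + 162t⁴ - 36t³ - 36st³    [distributive law]
= 8s³t + 208s³ + 16s⁴ - 184s²t + 624s² - 332s²t² - 3020st² - 1560st - 162st³ + 432s + 624t² - 216t + 1530t³ + 162t⁴    [combine like terms]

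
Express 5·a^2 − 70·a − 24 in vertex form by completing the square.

5·a^2 − 70·a − 24
= 5(a^2 − 14·a) − 24    [factor out 5 from the a-terms]
= 5(a^2 − 14·a + 49 − 49) − 24    [add and subtract 49 inside the bracket]
= 5(a − 7)^2 − 245 − 24    [perfect-square identity]
= 5(a − 7)^2 − 269    [combine constants]

5(a − 7)^2 − 269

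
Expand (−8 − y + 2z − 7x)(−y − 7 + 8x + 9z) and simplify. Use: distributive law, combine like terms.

15y + 56 − 15x − 86z + y^2 − xy − 11yz − 47xz + 18z^2 − 56x^2

(−8 − y + 2z − 7x)(−y − 7 + 8x + 9z)
= 8y + 56 − 64x − 72z + y^2 + 7y − 8xy − 9yz − 2yz − 14z + 16xz + 18z^2 + 7xy + 49x − 56x^2 − 63xz    [distributive law]
= 15y + 56 − 15x − 86z + y^2 − xy − 11yz − 47xz + 18z^2 − 56x^2    [combine like terms]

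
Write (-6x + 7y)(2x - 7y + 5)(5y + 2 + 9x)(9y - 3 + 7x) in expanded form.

2869x^2y^2 - 2039x^2y + 2136x^3y + 462x^2 - 1734x^3 - 756x^4 - 3164xy^3 + 3515xy^2 - 881xy + 180x - 2205y^4 + 1428y^3 + 399y^2 - 210y

(-6x + 7y)(2x - 7y + 5)(5y + 2 + 9x)(9y - 3 + 7x)
= (-12x^2 + 42xy - 30x + 14xy - 49y^2 + 35y)(5y + 2 + 9x)(9y - 3 + 7x)    [distributive law]
= (-12x^2 + 56xy - 30x - 49y^2 + 35y)(5y + 2 + 9x)(9y - 3 + 7x)    [combine like terms]
= (-60x^2y - 24x^2 - 108x^3 + 280xy^2 + 112xy + 504x^2y - 150xy - 60x - 270x^2 - 245y^3 - 98y^2 - 441xy^2 + 175y^2 + 70y + 315xy)(9y - 3 + 7x)    [distributive law]
= (444x^2y - 294x^2 - 108x^3 - 161xy^2 + 277xy - 60x - 245y^3 + 77y^2 + 70y)(9y - 3 + 7x)    [combine like terms]
= 3996x^2y^2 - 1332x^2y + 3108x^3y - 2646x^2y + 882x^2 - 2058x^3 - 972x^3y + 324x^3 - 756x^4 - 1449xy^3 + 483xy^2 - 1127x^2y^2 + 2493xy^2 - 831xy + 1939x^2y - 540xy + 180x - 420x^2 - 2205y^4 + 735y^3 - 1715xy^3 + 693y^3 - 231y^2 + 539xy^2 + 630y^2 - 210y + 490xy    [distributive law]
= 2869x^2y^2 - 2039x^2y + 2136x^3y + 462x^2 - 1734x^3 - 756x^4 - 3164xy^3 + 3515xy^2 - 881xy + 180x - 2205y^4 + 1428y^3 + 399y^2 - 210y    [combine like terms]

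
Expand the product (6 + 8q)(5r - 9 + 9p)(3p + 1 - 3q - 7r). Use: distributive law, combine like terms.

-288pr + 408r + 454qr - 210r² - 108p - 54 + 90q + 162p² - 306pq - 384pqr - 120q²r - 280qr² + 216q² + 216p²q - 216pq²

(6 + 8q)(5r - 9 + 9p)(3p + 1 - 3q - 7r)
= (30r - 54 + 54p + 40qr - 72q + 72pq)(3p + 1 - 3q - 7r)    [distributive law]
= 90pr + 30r - 90qr - 210r² - 162p - 54 + 162q + 378r + 162p² + 54p - 162pq - 378pr + 120pqr + 40qr - 120q²r - 280qr² - 216pq - 72q + 216q² + 504qr + 216p²q + 72pq - 216pq² - 504pqr    [distributive law]
= -288pr + 408r + 454qr - 210r² - 108p - 54 + 90q + 162p² - 306pq - 384pqr - 120q²r - 280qr² + 216q² + 216p²q - 216pq²    [combine like terms]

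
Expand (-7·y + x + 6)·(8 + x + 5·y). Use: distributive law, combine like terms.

-26·y - 2·x·y - 35·y² + 14·x + x² + 48

(-7·y + x + 6)·(8 + x + 5·y)
= -56·y - 7·x·y - 35·y² + 8·x + x² + 5·x·y + 48 + 6·x + 30·y    [distributive law]
= -26·y - 2·x·y - 35·y² + 14·x + x² + 48    [combine like terms]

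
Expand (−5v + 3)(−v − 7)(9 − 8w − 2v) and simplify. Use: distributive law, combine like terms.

(−5v + 3)(−v − 7)(9 − 8w − 2v)
= (5v^2 + 35v − 3v − 21)(9 − 8w − 2v)    [distributive law]
= (5v^2 + 32v − 21)(9 − 8w − 2v)    [combine like terms]
= 45v^2 − 40v^2w − 10v^3 + 288v − 256vw − 64v^2 − 189 + 168w + 42v    [distributive law]
= −19v^2 − 40v^2w − 10v^3 + 330v − 256vw − 189 + 168w    [combine like terms]

−19v^2 − 40v^2w − 10v^3 + 330v − 256vw − 189 + 168w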